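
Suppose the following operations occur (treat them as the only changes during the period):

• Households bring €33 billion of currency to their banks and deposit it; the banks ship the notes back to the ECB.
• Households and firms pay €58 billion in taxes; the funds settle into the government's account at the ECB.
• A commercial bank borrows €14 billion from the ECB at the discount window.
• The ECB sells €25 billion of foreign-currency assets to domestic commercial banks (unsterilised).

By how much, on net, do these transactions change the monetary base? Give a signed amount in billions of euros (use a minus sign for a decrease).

ECB balance sheet:
  Assets:      Loans to banks +€14B, Foreign assets −€25B
  Liabilities: Bank reserves −€36B, Currency in circulation −€33B, Government deposits +€58B
Monetary base = currency + reserves: −€33B + (−€36B) = -€69 billion.

-€69 billion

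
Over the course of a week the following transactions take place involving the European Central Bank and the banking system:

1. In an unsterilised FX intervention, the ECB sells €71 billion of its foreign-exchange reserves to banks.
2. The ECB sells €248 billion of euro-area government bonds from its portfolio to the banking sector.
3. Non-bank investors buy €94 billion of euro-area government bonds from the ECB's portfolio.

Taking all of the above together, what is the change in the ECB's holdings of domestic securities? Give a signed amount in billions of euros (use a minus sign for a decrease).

-€342 billion

FX sale €71 billion: the ECB's securities portfolio is untouched → 0.
OMO sale (to banks) €248 billion: securities removed from the ECB's portfolio → −€248B.
Asset sale (to non-banks) €94 billion: securities removed from the ECB's portfolio → −€94B.
Net: 0 − 248 − 94 = -€342 billion.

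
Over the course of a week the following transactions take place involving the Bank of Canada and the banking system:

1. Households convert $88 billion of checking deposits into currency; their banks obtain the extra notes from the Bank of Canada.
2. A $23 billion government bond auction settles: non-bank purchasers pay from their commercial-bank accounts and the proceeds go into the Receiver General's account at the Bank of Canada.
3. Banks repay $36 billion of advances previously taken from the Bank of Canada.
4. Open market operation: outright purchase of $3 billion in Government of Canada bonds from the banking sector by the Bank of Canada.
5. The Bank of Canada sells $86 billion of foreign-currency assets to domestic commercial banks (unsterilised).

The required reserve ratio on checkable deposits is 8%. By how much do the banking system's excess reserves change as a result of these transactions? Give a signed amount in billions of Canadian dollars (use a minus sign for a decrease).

-$221.12 billion

Currency withdrawal $88 billion: reserves −$88B, deposits −$88B.
Government account inflow $23 billion: reserves −$23B, deposits −$23B.
Discount-window repayment $36 billion: reserves −$36B, deposits 0.
OMO purchase (from banks) $3 billion: reserves +$3B, deposits 0.
FX sale $86 billion: reserves −$86B, deposits 0.
Totals: Δreserves = −$230B, Δdeposits = −$111B.
Δrequired reserves = 8% × −$111B = −$8.88B.
Δexcess reserves = Δreserves − Δrequired = −$230B − (−$8.88B) = -$221.12 billion.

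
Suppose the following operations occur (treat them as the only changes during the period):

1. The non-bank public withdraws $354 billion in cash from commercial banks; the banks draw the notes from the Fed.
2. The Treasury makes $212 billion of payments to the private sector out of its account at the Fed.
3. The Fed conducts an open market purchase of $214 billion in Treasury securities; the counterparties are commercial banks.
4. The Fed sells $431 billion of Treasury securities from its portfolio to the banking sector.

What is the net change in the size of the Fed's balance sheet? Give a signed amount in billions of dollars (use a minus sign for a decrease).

-$217 billion

Currency withdrawal $354 billion: only the composition of liabilities changes → 0.
Government spending $212 billion: only the composition of liabilities changes → 0.
OMO purchase (from banks) $214 billion: a Fed asset is acquired → +$214B.
OMO sale (to banks) $431 billion: a Fed asset is shed → −$431B.
Net: 0 + 0 + 214 − 431 = -$217 billion.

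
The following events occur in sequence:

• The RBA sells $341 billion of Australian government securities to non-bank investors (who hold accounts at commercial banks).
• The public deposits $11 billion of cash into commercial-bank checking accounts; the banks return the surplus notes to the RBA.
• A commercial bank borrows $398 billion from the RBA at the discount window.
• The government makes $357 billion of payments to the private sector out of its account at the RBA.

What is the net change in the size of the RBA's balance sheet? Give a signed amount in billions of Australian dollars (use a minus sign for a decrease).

+$57 billion

RBA balance sheet:
  Assets:      Securities −$341B, Loans to banks +$398B
  Liabilities: Bank reserves +$425B, Currency in circulation −$11B, Government deposits −$357B
Commercial banking system:
  Assets:      Reserves at CB +$425B
  Liabilities: Checkable deposits +$27B, Borrowings from CB +$398B
Change in total RBA assets = +$57 billion.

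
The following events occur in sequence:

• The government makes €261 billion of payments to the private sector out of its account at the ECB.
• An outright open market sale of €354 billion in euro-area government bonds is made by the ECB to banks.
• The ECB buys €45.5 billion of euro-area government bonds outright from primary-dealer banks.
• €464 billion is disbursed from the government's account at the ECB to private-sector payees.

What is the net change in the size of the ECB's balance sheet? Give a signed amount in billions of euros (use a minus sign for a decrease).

-€308.5 billion

Government spending €261 billion: only the composition of liabilities changes → 0.
OMO sale (to banks) €354 billion: an ECB asset is shed → −€354B.
OMO purchase (from banks) €45.5 billion: an ECB asset is acquired → +€45.5B.
Government spending €464 billion: only the composition of liabilities changes → 0.
Net: 0 − 354 + 45.5 + 0 = -€308.5 billion.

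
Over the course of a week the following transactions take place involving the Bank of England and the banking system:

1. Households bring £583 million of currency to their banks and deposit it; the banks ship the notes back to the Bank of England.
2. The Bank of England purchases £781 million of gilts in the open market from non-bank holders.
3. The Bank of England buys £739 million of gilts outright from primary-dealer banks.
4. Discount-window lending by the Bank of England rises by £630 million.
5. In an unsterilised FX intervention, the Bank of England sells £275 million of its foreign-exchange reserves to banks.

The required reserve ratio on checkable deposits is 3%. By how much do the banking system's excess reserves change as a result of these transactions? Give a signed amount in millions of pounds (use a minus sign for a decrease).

+£2417.08 million

Currency deposit £583 million: reserves +£583M, deposits +£583M.
Asset purchase (from non-banks) £781 million: reserves +£781M, deposits +£781M.
OMO purchase (from banks) £739 million: reserves +£739M, deposits 0.
Discount-window loan £630 million: reserves +£630M, deposits 0.
FX sale £275 million: reserves −£275M, deposits 0.
Totals: Δreserves = +£2458M, Δdeposits = +£1364M.
Δrequired reserves = 3% × +£1364M = +£40.92M.
Δexcess reserves = Δreserves − Δrequired = +£2458M − (+£40.92M) = +£2417.08 million.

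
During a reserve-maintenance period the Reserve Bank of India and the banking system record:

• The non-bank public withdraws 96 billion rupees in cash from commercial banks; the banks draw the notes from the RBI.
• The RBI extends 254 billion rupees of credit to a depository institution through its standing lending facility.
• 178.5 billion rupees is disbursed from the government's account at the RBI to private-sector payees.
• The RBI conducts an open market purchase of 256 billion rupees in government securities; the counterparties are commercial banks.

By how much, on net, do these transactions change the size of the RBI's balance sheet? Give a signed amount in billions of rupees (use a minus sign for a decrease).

Currency withdrawal 96 billion rupees: only the composition of liabilities changes → 0.
Discount-window loan 254 billion rupees: an RBI asset is acquired → +254B.
Government spending 178.5 billion rupees: only the composition of liabilities changes → 0.
OMO purchase (from banks) 256 billion rupees: an RBI asset is acquired → +256B.
Net: 0 + 254 + 0 + 256 = +510 billion.

+510 billion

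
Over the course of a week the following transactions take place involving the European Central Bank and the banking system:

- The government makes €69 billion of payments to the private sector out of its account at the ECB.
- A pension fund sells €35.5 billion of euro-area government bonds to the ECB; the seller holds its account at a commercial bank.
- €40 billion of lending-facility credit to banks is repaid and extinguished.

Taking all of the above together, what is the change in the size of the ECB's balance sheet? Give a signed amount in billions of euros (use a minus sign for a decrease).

Government spending €69 billion: only the composition of liabilities changes → 0.
Asset purchase (from non-banks) €35.5 billion: an ECB asset is acquired → +€35.5B.
Discount-window repayment €40 billion: an ECB asset is shed → −€40B.
Net: 0 + 35.5 − 40 = -€4.5 billion.

-€4.5 billion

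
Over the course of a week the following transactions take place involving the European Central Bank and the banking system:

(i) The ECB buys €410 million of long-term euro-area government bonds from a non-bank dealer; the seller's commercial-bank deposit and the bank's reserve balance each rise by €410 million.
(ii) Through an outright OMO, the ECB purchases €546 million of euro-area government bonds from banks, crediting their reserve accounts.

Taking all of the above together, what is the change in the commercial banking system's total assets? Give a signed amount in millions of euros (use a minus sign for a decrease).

+€410 million

ECB balance sheet:
  Assets:      Securities +€956M
  Liabilities: Bank reserves +€956M
Commercial banking system:
  Assets:      Reserves at CB +€956M, Securities −€546M
  Liabilities: Checkable deposits +€410M
Change in total bank assets = +€410 million.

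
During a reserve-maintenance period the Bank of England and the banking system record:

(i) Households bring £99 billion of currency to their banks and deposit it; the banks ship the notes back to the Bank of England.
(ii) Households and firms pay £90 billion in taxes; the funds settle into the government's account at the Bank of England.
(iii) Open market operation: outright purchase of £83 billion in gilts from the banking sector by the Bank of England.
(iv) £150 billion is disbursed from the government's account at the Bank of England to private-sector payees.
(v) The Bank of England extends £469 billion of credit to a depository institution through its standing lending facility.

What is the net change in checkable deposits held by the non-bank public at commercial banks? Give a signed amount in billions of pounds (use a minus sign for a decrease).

+£159 billion

Currency deposit £99 billion: non-bank counterparties' bank balances rise → +£99B.
Government account inflow £90 billion: non-bank counterparties' bank balances fall → −£90B.
OMO purchase (from banks) £83 billion: the counterparty is a bank, so public deposits are unchanged → 0.
Government spending £150 billion: non-bank counterparties' bank balances rise → +£150B.
Discount-window loan £469 billion: the counterparty is a bank, so public deposits are unchanged → 0.
Net: 99 − 90 + 0 + 150 + 0 = +£159 billion.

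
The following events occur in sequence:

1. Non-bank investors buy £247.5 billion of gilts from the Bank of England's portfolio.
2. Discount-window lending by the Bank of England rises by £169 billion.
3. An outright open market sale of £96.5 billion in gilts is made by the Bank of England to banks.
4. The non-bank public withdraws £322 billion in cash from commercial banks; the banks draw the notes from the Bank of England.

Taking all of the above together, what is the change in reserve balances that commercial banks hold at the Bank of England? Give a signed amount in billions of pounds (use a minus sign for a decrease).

-£497 billion

Bank of England balance sheet:
  Assets:      Securities −£344B, Loans to banks +£169B
  Liabilities: Bank reserves −£497B, Currency in circulation +£322B
So the change in reserve balances that commercial banks hold at the Bank of England is -£497 billion.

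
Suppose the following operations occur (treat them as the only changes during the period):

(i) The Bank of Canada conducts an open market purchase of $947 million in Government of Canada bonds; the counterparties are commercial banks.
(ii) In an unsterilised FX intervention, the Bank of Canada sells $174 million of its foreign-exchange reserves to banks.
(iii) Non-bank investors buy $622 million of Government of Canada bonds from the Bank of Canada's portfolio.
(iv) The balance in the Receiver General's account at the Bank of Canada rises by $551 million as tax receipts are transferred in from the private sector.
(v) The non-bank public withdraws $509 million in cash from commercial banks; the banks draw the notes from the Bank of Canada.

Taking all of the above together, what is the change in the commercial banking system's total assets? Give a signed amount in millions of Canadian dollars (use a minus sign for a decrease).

OMO purchase (from banks) $947 million: just an asset swap on bank balance sheets → 0.
FX sale $174 million: just an asset swap on bank balance sheets → 0.
Asset sale (to non-banks) $622 million: bank balance sheets shrink → −$622M.
Government account inflow $551 million: bank balance sheets shrink → −$551M.
Currency withdrawal $509 million: bank balance sheets shrink → −$509M.
Net: 0 + 0 − 622 − 551 − 509 = -$1682 million.

-$1682 million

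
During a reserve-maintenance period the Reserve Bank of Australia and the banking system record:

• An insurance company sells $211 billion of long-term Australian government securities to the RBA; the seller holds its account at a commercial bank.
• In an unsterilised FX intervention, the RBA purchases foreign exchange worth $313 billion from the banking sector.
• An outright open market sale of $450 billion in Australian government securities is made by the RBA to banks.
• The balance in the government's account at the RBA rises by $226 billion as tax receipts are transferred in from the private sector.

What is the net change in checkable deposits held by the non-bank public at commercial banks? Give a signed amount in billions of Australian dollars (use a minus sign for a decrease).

-$15 billion

Asset purchase (from non-banks) $211 billion: non-bank counterparties' bank balances rise → +$211B.
FX purchase $313 billion: the counterparty is a bank, so public deposits are unchanged → 0.
OMO sale (to banks) $450 billion: the counterparty is a bank, so public deposits are unchanged → 0.
Government account inflow $226 billion: non-bank counterparties' bank balances fall → −$226B.
Net: 211 + 0 + 0 − 226 = -$15 billion.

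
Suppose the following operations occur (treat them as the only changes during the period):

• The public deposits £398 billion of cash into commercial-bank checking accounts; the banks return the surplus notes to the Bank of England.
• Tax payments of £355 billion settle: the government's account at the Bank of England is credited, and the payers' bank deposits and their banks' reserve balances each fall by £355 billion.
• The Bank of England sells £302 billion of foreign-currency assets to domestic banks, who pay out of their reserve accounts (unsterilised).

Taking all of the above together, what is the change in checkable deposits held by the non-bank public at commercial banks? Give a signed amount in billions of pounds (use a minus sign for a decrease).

Currency deposit £398 billion: non-bank counterparties' bank balances rise → +£398B.
Government account inflow £355 billion: non-bank counterparties' bank balances fall → −£355B.
FX sale £302 billion: the counterparty is a bank, so public deposits are unchanged → 0.
Net: 398 − 355 + 0 = +£43 billion.

+£43 billion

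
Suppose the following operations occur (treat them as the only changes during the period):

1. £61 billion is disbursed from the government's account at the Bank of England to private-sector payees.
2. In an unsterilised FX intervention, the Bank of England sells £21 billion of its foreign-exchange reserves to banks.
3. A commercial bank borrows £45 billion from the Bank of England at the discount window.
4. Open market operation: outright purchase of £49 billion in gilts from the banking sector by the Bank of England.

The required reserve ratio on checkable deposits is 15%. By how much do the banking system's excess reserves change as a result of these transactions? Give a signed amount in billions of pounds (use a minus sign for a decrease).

Government spending £61 billion: reserves +£61B, deposits +£61B.
FX sale £21 billion: reserves −£21B, deposits 0.
Discount-window loan £45 billion: reserves +£45B, deposits 0.
OMO purchase (from banks) £49 billion: reserves +£49B, deposits 0.
Totals: Δreserves = +£134B, Δdeposits = +£61B.
Δrequired reserves = 15% × +£61B = +£9.15B.
Δexcess reserves = Δreserves − Δrequired = +£134B − (+£9.15B) = +£124.85 billion.

+£124.85 billion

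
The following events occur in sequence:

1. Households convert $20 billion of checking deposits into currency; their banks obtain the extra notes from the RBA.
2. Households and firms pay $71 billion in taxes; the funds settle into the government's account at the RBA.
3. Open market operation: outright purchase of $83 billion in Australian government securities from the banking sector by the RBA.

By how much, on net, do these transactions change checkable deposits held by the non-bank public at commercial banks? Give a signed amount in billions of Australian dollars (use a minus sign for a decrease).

-$91 billion

RBA balance sheet:
  Assets:      Securities +$83B
  Liabilities: Bank reserves −$8B, Currency in circulation +$20B, Government deposits +$71B
Commercial banking system:
  Assets:      Reserves at CB −$8B, Securities −$83B
  Liabilities: Checkable deposits −$91B
So the change in checkable deposits held by the non-bank public at commercial banks is -$91 billion.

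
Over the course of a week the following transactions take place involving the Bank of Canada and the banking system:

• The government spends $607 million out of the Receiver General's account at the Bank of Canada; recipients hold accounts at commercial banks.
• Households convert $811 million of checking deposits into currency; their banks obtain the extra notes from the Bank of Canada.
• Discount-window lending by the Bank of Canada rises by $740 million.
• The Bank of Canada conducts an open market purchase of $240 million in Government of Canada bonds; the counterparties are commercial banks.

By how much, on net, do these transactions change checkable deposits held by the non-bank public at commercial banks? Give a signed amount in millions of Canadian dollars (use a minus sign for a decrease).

-$204 million

Government spending $607 million: non-bank counterparties' bank balances rise → +$607M.
Currency withdrawal $811 million: non-bank counterparties' bank balances fall → −$811M.
Discount-window loan $740 million: the counterparty is a bank, so public deposits are unchanged → 0.
OMO purchase (from banks) $240 million: the counterparty is a bank, so public deposits are unchanged → 0.
Net: 607 − 811 + 0 + 0 = -$204 million.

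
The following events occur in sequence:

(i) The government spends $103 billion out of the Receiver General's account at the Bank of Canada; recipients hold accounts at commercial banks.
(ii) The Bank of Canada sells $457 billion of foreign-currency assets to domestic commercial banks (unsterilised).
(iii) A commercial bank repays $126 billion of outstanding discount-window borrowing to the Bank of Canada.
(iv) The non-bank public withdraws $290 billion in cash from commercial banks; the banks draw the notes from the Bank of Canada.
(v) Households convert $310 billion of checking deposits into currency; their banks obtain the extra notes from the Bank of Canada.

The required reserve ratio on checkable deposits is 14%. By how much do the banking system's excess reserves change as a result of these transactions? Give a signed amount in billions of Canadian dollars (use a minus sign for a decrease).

-$1010.42 billion

Government spending $103 billion: reserves +$103B, deposits +$103B.
FX sale $457 billion: reserves −$457B, deposits 0.
Discount-window repayment $126 billion: reserves −$126B, deposits 0.
Currency withdrawal $290 billion: reserves −$290B, deposits −$290B.
Currency withdrawal $310 billion: reserves −$310B, deposits −$310B.
Totals: Δreserves = −$1080B, Δdeposits = −$497B.
Δrequired reserves = 14% × −$497B = −$69.58B.
Δexcess reserves = Δreserves − Δrequired = −$1080B − (−$69.58B) = -$1010.42 billion.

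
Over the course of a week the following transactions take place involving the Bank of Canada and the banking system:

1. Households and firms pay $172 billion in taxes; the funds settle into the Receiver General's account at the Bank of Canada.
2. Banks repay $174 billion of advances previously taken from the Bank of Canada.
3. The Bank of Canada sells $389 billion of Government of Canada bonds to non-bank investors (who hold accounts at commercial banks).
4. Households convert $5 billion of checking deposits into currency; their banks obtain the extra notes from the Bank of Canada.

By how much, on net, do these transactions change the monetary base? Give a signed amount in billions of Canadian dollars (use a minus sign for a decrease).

-$735 billion

Government account inflow $172 billion: reserves shift to a non-base liability → −$172B.
Discount-window repayment $174 billion: Bank of Canada balance sheet contracts → −$174B.
Asset sale (to non-banks) $389 billion: Bank of Canada balance sheet contracts → −$389B.
Currency withdrawal $5 billion: just a shift between currency and reserves — both are base money → 0.
Net: −172 − 174 − 389 + 0 = -$735 billion.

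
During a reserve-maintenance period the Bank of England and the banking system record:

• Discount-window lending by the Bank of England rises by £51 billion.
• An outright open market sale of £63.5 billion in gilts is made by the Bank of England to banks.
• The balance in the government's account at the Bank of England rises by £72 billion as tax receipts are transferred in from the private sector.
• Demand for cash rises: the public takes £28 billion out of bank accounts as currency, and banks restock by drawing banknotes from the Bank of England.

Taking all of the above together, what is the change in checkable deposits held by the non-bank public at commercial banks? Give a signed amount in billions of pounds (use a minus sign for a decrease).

Bank of England balance sheet:
  Assets:      Securities −£63.5B, Loans to banks +£51B
  Liabilities: Bank reserves −£112.5B, Currency in circulation +£28B, Government deposits +£72B
Commercial banking system:
  Assets:      Reserves at CB −£112.5B, Securities +£63.5B
  Liabilities: Checkable deposits −£100B, Borrowings from CB +£51B
So the change in checkable deposits held by the non-bank public at commercial banks is -£100 billion.

-£100 billion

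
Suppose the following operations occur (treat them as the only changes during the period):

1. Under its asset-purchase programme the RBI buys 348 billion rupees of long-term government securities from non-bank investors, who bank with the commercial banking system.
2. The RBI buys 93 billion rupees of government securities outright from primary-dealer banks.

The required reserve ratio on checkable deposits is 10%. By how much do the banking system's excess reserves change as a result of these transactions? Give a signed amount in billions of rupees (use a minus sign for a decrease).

Asset purchase (from non-banks) 348 billion rupees: reserves +348B, deposits +348B.
OMO purchase (from banks) 93 billion rupees: reserves +93B, deposits 0.
Totals: Δreserves = +441B, Δdeposits = +348B.
Δrequired reserves = 10% × +348B = +34.8B.
Δexcess reserves = Δreserves − Δrequired = +441B − (+34.8B) = +406.2 billion.

+406.2 billion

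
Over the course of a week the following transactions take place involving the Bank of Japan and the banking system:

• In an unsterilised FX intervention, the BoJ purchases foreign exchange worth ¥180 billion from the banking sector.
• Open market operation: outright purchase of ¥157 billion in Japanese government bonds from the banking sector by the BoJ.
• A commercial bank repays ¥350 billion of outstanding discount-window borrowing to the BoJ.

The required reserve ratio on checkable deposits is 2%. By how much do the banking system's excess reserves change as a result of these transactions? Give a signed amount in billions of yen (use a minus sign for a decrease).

-¥13 billion

FX purchase ¥180 billion: reserves +¥180B, deposits 0.
OMO purchase (from banks) ¥157 billion: reserves +¥157B, deposits 0.
Discount-window repayment ¥350 billion: reserves −¥350B, deposits 0.
Totals: Δreserves = −¥13B, Δdeposits = 0.
Δrequired reserves = 2% × 0 = 0.
Δexcess reserves = Δreserves − Δrequired = −¥13B − (0) = -¥13 billion.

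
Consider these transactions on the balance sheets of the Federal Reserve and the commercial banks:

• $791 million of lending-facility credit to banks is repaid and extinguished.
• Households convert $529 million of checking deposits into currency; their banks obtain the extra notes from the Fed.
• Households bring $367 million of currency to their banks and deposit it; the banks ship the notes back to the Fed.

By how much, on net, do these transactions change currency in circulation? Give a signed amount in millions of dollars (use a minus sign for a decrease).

Fed balance sheet:
  Assets:      Loans to banks −$791M
  Liabilities: Bank reserves −$953M, Currency in circulation +$162M
Commercial banking system:
  Assets:      Reserves at CB −$953M
  Liabilities: Checkable deposits −$162M, Borrowings from CB −$791M
So the change in currency in circulation is +$162 million.

+$162 million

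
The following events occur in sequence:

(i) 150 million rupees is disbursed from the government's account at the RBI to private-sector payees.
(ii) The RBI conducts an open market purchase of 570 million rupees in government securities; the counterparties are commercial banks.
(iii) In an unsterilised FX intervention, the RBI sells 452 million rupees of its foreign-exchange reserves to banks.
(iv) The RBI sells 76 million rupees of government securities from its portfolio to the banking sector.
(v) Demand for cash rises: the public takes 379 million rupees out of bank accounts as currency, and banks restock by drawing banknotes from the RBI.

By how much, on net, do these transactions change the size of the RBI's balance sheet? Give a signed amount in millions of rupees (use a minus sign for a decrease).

+42 million

Government spending 150 million rupees: only the composition of liabilities changes → 0.
OMO purchase (from banks) 570 million rupees: an RBI asset is acquired → +570M.
FX sale 452 million rupees: an RBI asset is shed → −452M.
OMO sale (to banks) 76 million rupees: an RBI asset is shed → −76M.
Currency withdrawal 379 million rupees: only the composition of liabilities changes → 0.
Net: 0 + 570 − 452 − 76 + 0 = +42 million.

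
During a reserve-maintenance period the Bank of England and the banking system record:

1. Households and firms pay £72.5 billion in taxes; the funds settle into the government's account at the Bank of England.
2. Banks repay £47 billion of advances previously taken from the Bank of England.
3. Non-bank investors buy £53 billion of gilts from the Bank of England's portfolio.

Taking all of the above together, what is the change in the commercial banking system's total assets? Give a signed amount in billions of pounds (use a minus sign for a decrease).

-£172.5 billion

Government account inflow £72.5 billion: bank balance sheets shrink → −£72.5B.
Discount-window repayment £47 billion: bank balance sheets shrink → −£47B.
Asset sale (to non-banks) £53 billion: bank balance sheets shrink → −£53B.
Net: −72.5 − 47 − 53 = -£172.5 billion.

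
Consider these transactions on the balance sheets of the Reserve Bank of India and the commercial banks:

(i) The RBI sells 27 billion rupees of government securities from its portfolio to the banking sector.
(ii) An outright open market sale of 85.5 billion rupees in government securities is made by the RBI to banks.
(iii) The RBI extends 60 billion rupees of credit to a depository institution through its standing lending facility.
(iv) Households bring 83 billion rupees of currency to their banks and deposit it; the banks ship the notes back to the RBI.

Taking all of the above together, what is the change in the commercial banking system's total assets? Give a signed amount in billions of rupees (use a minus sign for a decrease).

+143 billion

OMO sale (to banks) 27 billion rupees: just an asset swap on bank balance sheets → 0.
OMO sale (to banks) 85.5 billion rupees: just an asset swap on bank balance sheets → 0.
Discount-window loan 60 billion rupees: bank balance sheets expand → +60B.
Currency deposit 83 billion rupees: bank balance sheets expand → +83B.
Net: 0 + 0 + 60 + 83 = +143 billion.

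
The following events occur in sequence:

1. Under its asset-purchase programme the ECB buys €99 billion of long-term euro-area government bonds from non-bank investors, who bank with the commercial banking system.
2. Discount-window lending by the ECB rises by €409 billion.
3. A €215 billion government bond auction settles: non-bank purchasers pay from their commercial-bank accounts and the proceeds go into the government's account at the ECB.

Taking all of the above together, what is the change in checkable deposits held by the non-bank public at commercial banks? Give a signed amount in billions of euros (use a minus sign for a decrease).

-€116 billion

Asset purchase (from non-banks) €99 billion: non-bank counterparties' bank balances rise → +€99B.
Discount-window loan €409 billion: the counterparty is a bank, so public deposits are unchanged → 0.
Government account inflow €215 billion: non-bank counterparties' bank balances fall → −€215B.
Net: 99 + 0 − 215 = -€116 billion.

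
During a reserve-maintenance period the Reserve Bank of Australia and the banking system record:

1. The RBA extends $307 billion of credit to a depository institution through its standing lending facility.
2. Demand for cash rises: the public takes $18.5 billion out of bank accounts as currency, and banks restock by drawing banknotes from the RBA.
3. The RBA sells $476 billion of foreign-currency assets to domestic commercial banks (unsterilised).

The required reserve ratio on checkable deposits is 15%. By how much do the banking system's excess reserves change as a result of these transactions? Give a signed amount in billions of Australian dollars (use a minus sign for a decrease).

-$184.725 billion

Discount-window loan $307 billion: reserves +$307B, deposits 0.
Currency withdrawal $18.5 billion: reserves −$18.5B, deposits −$18.5B.
FX sale $476 billion: reserves −$476B, deposits 0.
Totals: Δreserves = −$187.5B, Δdeposits = −$18.5B.
Δrequired reserves = 15% × −$18.5B = −$2.775B.
Δexcess reserves = Δreserves − Δrequired = −$187.5B − (−$2.775B) = -$184.725 billion.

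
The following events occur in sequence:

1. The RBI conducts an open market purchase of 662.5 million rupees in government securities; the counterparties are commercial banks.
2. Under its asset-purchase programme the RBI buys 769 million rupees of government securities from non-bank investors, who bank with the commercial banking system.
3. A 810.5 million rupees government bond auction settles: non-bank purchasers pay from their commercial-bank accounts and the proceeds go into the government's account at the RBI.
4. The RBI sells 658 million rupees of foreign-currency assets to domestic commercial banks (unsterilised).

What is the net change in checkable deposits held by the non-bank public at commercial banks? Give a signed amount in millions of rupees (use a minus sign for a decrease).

-41.5 million

OMO purchase (from banks) 662.5 million rupees: the counterparty is a bank, so public deposits are unchanged → 0.
Asset purchase (from non-banks) 769 million rupees: non-bank counterparties' bank balances rise → +769M.
Government account inflow 810.5 million rupees: non-bank counterparties' bank balances fall → −810.5M.
FX sale 658 million rupees: the counterparty is a bank, so public deposits are unchanged → 0.
Net: 0 + 769 − 810.5 + 0 = -41.5 million.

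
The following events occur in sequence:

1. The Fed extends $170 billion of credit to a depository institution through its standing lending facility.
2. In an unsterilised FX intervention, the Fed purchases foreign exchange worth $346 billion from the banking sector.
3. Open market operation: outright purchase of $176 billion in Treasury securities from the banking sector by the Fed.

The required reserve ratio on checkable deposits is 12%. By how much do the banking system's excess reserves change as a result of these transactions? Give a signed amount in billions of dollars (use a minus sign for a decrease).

+$692 billion

Discount-window loan $170 billion: reserves +$170B, deposits 0.
FX purchase $346 billion: reserves +$346B, deposits 0.
OMO purchase (from banks) $176 billion: reserves +$176B, deposits 0.
Totals: Δreserves = +$692B, Δdeposits = 0.
Δrequired reserves = 12% × 0 = 0.
Δexcess reserves = Δreserves − Δrequired = +$692B − (0) = +$692 billion.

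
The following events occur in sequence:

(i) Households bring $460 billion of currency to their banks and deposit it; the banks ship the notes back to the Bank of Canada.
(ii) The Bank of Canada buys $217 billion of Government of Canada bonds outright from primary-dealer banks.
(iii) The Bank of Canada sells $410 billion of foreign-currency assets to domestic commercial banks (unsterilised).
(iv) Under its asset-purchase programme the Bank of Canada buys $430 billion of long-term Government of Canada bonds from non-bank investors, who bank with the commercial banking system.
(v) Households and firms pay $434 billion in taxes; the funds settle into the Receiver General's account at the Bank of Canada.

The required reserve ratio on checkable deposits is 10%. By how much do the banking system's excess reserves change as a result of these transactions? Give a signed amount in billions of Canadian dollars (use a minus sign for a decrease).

+$217.4 billion

Currency deposit $460 billion: reserves +$460B, deposits +$460B.
OMO purchase (from banks) $217 billion: reserves +$217B, deposits 0.
FX sale $410 billion: reserves −$410B, deposits 0.
Asset purchase (from non-banks) $430 billion: reserves +$430B, deposits +$430B.
Government account inflow $434 billion: reserves −$434B, deposits −$434B.
Totals: Δreserves = +$263B, Δdeposits = +$456B.
Δrequired reserves = 10% × +$456B = +$45.6B.
Δexcess reserves = Δreserves − Δrequired = +$263B − (+$45.6B) = +$217.4 billion.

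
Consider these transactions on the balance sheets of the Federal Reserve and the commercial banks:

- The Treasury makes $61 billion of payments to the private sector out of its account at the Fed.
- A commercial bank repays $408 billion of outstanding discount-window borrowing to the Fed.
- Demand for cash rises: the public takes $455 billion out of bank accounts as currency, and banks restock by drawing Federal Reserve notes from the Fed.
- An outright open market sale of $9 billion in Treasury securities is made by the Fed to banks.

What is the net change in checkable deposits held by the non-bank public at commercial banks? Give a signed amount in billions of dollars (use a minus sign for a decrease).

Government spending $61 billion: non-bank counterparties' bank balances rise → +$61B.
Discount-window repayment $408 billion: the counterparty is a bank, so public deposits are unchanged → 0.
Currency withdrawal $455 billion: non-bank counterparties' bank balances fall → −$455B.
OMO sale (to banks) $9 billion: the counterparty is a bank, so public deposits are unchanged → 0.
Net: 61 + 0 − 455 + 0 = -$394 billion.

-$394 billion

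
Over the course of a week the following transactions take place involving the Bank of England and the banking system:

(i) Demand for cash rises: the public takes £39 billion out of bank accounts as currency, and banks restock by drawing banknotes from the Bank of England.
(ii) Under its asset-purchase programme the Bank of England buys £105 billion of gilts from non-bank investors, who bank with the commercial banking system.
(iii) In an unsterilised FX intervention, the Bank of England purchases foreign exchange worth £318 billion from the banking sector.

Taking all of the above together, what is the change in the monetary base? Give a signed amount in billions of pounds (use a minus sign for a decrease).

+£423 billion

Currency withdrawal £39 billion: just a shift between currency and reserves — both are base money → 0.
Asset purchase (from non-banks) £105 billion: Bank of England balance sheet expands → +£105B.
FX purchase £318 billion: Bank of England balance sheet expands → +£318B.
Net: 0 + 105 + 318 = +£423 billion.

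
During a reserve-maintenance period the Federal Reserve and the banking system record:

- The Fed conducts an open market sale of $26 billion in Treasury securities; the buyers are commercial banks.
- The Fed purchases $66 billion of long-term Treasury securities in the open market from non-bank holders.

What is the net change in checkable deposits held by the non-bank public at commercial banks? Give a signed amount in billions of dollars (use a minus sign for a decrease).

+$66 billion

OMO sale (to banks) $26 billion: the counterparty is a bank, so public deposits are unchanged → 0.
Asset purchase (from non-banks) $66 billion: non-bank counterparties' bank balances rise → +$66B.
Net: 0 + 66 = +$66 billion.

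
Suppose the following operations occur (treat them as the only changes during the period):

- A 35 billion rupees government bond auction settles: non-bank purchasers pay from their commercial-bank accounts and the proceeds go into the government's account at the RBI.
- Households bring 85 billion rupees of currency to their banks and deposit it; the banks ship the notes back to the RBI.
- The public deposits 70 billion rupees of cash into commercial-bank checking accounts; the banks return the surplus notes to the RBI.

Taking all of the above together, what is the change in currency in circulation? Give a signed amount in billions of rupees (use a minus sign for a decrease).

Government account inflow 35 billion rupees: no currency enters or leaves circulation → 0.
Currency deposit 85 billion rupees: notes return to the central bank → −85B.
Currency deposit 70 billion rupees: notes return to the central bank → −70B.
Net: 0 − 85 − 70 = -155 billion.

-155 billion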